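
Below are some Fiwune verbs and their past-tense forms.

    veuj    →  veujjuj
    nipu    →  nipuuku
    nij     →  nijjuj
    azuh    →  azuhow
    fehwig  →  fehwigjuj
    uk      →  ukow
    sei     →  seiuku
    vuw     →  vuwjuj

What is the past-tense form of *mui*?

The alternation tracks the final sound of the stem — -ow when the stem ends in a voiceless consonant (*azuh*, *uk*); -juj when the stem ends in a voiced consonant (*veuj*, *nij*, *fehwig*, *vuw*); -uku when the stem ends in a vowel (*nipu*, *sei*).
The final sound of *mui* is /i/, which is a vowel, so the suffix is -uku, giving *muiuku*.

muiuku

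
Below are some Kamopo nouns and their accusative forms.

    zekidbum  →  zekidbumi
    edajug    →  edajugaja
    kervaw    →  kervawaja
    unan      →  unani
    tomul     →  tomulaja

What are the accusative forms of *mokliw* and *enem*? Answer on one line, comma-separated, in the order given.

The alternation tracks the final consonant of the stem — -i when the stem ends in a nasal (*zekidbum*, *unan*); -aja when the stem ends in a non-nasal consonant (*edajug*, *kervaw*, *tomul*).
*mokliw* — final consonant /w/ (non-nasal) → -aja → *mokliwaja*.
*enem* — final consonant /m/ (a nasal) → -i → *enemi*.

mokliwaja, enemi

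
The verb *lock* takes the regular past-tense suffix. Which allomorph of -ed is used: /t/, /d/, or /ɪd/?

/t/

The stem *lock* ends in a voiceless consonant other than /t/.
The -ed suffix is realized as /ɪd/ after /t, d/; as /t/ after other voiceless consonants; and as /d/ after other voiced sounds.
So -ed on *lock* is pronounced /t/.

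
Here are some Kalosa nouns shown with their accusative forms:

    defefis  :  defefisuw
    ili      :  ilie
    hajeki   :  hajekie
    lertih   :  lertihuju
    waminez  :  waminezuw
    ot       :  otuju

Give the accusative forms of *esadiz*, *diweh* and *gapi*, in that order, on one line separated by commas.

Looking at the final sound of each stem: -uw when the stem ends in a sibilant (*defefis*, *waminez*); -uju when the stem ends in a non-sibilant consonant (*lertih*, *ot*); -e when the stem ends in a vowel (*ili*, *hajeki*).
The final sound of *esadiz* is /z/, which is a sibilant, so the suffix is -uw, giving *esadizuw*.
Since the final sound of *diweh* is /h/ (a non-sibilant consonant), it takes -uju, giving *diwehuju*.
Since the final sound of *gapi* is /i/ (a vowel), it takes -e, giving *gapie*.

esadizuw, diwehuju, gapie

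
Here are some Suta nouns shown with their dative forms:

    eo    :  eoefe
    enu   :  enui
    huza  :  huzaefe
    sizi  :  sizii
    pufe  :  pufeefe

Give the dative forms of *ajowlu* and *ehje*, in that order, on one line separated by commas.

ajowlui, ehjeefe

The suffix is conditioned by the last vowel: -i when the last vowel of the stem is a high vowel (*enu*, *sizi*); -efe when the last vowel of the stem is a non-high vowel (*eo*, *huza*, *pufe*).
The last vowel of *ajowlu* is /u/, which is a high vowel, so the suffix is -i, giving *ajowlui*.
The last vowel of *ehje* is /e/, which is a non-high vowel, so the suffix is -efe, giving *ehjeefe*.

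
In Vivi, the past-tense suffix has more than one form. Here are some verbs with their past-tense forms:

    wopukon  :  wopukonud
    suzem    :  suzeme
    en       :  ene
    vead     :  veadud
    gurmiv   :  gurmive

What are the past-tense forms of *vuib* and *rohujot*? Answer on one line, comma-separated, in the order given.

vuibe, rohujotud

The suffix is conditioned by the last vowel: -e when the last vowel of the stem is a front vowel (*suzem*, *en*, *gurmiv*); -ud when the last vowel of the stem is a back vowel (*wopukon*, *vead*).
*vuib*: last vowel = /i/, a front vowel → -e → *vuibe*.
The last vowel of *rohujot* is /o/, which is a back vowel, so the suffix is -ud, giving *rohujotud*.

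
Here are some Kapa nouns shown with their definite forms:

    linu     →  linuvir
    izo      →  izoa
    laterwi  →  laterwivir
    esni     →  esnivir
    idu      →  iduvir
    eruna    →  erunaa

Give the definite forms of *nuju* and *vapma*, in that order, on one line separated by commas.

The pattern is height harmony: -vir when the last vowel of the stem is a high vowel (*linu*, *laterwi*, *esni*, *idu*); -a when the last vowel of the stem is a non-high vowel (*izo*, *eruna*).
Since the last vowel of *nuju* is /u/ (a high vowel), it takes -vir, giving *nujuvir*.
*vapma*: last vowel = /a/, a non-high vowel → -a → *vapmaa*.

nujuvir, vapmaa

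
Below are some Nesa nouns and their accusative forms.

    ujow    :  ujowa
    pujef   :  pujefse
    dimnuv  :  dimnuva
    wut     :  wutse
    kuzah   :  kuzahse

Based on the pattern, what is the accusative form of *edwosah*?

edwosahse

The pattern is voicing of the final consonant: -se when the stem ends in a voiceless consonant (*pujef*, *wut*, *kuzah*); -a when the stem ends in a voiced consonant (*ujow*, *dimnuv*).
*edwosah* — final consonant /h/ (voiceless) → -se → *edwosahse*.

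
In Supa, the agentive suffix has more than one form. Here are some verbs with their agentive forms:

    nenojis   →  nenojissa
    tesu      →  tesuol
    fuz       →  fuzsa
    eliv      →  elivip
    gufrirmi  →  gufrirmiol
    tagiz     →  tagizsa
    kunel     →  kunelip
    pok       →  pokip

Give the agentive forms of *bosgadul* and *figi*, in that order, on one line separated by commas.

bosgadulip, figiol

Looking at the final sound of each stem: -sa when the stem ends in a sibilant (*nenojis*, *fuz*, *tagiz*); -ip when the stem ends in a non-sibilant consonant (*eliv*, *kunel*, *pok*); -ol when the stem ends in a vowel (*tesu*, *gufrirmi*).
*bosgadul*: final sound = /l/, a non-sibilant consonant → -ip → *bosgadulip*.
*figi*: final sound = /i/, a vowel → -ol → *figiol*.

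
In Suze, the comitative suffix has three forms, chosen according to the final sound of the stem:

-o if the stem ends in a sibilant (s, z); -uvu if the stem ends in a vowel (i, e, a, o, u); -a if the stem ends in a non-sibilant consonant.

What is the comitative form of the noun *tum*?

tuma

*tum*: final sound = /m/, a non-sibilant consonant → -a → *tuma*.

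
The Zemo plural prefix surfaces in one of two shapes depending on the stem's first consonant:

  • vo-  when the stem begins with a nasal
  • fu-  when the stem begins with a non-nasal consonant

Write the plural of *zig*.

*zig*: first consonant = /z/, non-nasal → fu- → *fuzig*.

fuzig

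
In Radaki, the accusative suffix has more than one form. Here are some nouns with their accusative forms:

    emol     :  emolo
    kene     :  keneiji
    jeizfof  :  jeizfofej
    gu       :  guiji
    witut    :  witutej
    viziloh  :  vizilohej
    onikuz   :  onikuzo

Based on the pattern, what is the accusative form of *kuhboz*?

kuhbozo

The alternation tracks the final sound of the stem — -ej when the stem ends in a voiceless consonant (*jeizfof*, *witut*, *viziloh*); -o when the stem ends in a voiced consonant (*emol*, *onikuz*); -iji when the stem ends in a vowel (*kene*, *gu*).
Since the final sound of *kuhboz* is /z/ (a voiced consonant), it takes -o, giving *kuhbozo*.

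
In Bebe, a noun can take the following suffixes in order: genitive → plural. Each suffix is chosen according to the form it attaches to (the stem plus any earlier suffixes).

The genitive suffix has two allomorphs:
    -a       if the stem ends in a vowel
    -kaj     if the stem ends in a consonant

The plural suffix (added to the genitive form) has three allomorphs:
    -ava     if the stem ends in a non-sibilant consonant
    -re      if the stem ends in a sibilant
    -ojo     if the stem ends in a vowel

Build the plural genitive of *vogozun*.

vogozunkajava

The final sound of *vogozun* is /n/, which is a consonant, so the genitive suffix is -kaj, giving *vogozunkaj*.
The final sound of the genitive form *vogozunkaj* is /j/, which is a non-sibilant consonant, so the plural suffix is -ava, giving *vogozunkajava*.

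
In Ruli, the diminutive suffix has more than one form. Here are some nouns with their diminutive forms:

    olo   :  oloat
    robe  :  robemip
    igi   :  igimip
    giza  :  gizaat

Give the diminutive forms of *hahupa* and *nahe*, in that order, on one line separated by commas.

The suffix is conditioned by the last vowel: -mip when the last vowel of the stem is a front vowel (*robe*, *igi*); -at when the last vowel of the stem is a back vowel (*olo*, *giza*).
*hahupa*: last vowel = /a/, a back vowel → -at → *hahupaat*.
*nahe* — last vowel /e/ (a front vowel) → -mip → *nahemip*.

hahupaat, nahemip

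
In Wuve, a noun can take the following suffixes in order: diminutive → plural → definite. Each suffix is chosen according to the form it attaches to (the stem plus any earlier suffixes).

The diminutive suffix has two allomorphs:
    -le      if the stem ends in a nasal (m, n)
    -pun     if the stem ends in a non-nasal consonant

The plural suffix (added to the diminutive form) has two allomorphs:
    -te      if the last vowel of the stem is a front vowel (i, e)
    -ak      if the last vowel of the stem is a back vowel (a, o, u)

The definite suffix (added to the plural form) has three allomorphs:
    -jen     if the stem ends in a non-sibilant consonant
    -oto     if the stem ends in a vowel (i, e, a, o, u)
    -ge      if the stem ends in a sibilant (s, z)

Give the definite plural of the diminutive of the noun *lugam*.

lugamleteoto

*lugam* — final consonant /m/ (a nasal) → -le → *lugamle*.
The diminutive form *lugamle*: last vowel = /e/, a front vowel → -te → *lugamlete*.
Since the final sound of the plural form *lugamlete* is /e/ (a vowel), it takes -oto, giving *lugamleteoto*.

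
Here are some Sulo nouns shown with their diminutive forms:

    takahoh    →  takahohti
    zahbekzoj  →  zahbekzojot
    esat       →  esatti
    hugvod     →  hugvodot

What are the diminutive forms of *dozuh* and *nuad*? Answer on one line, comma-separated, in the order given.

The suffix is conditioned by the final consonant: -ti when the stem ends in a voiceless consonant (*takahoh*, *esat*); -ot when the stem ends in a voiced consonant (*zahbekzoj*, *hugvod*).
Since the final consonant of *dozuh* is /h/ (voiceless), it takes -ti, giving *dozuhti*.
*nuad* — final consonant /d/ (voiced) → -ot → *nuadot*.

dozuhti, nuadot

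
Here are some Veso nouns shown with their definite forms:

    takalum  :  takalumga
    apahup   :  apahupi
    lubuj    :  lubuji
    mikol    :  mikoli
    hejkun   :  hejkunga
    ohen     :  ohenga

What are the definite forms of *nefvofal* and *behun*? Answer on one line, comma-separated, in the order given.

The suffix is conditioned by the final consonant: -ga when the stem ends in a nasal (*takalum*, *hejkun*, *ohen*); -i when the stem ends in a non-nasal consonant (*apahup*, *lubuj*, *mikol*).
*nefvofal*: final consonant = /l/, non-nasal → -i → *nefvofali*.
The final consonant of *behun* is /n/, which is a nasal, so the suffix is -ga, giving *behunga*.

nefvofali, behunga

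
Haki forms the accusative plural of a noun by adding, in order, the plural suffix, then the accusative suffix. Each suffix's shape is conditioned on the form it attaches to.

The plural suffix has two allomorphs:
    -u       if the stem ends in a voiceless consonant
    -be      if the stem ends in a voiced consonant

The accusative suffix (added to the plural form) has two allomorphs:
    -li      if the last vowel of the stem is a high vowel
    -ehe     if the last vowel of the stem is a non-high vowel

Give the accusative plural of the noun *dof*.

The final consonant of *dof* is /f/, which is voiceless, so the plural suffix is -u, giving *dofu*.
Since the last vowel of the plural form *dofu* is /u/ (a high vowel), it takes -li, giving *dofuli*.

dofuli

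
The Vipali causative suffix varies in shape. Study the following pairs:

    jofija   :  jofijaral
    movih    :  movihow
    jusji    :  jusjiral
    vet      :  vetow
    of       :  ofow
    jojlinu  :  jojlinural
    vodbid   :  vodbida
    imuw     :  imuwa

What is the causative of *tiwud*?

tiwuda

The pattern is voicing of the final sound: -ow when the stem ends in a voiceless consonant (*movih*, *vet*, *of*); -a when the stem ends in a voiced consonant (*vodbid*, *imuw*); -ral when the stem ends in a vowel (*jofija*, *jusji*, *jojlinu*).
The final sound of *tiwud* is /d/, which is a voiced consonant, so the suffix is -a, giving *tiwuda*.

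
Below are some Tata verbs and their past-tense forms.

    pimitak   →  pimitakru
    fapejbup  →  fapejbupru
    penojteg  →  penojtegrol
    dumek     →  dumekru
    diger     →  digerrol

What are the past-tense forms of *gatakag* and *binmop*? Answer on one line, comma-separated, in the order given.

gatakagrol, binmopru

The suffix is conditioned by the final consonant: -ru when the stem ends in a voiceless consonant (*pimitak*, *fapejbup*, *dumek*); -rol when the stem ends in a voiced consonant (*penojteg*, *diger*).
*gatakag*: final consonant = /g/, voiced → -rol → *gatakagrol*.
Since the final consonant of *binmop* is /p/ (voiceless), it takes -ru, giving *binmopru*.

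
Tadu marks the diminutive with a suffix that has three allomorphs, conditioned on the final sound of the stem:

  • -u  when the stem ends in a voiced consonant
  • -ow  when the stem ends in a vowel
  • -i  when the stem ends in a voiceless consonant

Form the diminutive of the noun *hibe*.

*hibe*: final sound = /e/, a vowel → -ow → *hibeow*.

hibeow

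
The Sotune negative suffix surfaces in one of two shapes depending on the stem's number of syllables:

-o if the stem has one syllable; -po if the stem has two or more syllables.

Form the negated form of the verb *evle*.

*evle* (2 syllables) → -po → *evlepo*.

evlepo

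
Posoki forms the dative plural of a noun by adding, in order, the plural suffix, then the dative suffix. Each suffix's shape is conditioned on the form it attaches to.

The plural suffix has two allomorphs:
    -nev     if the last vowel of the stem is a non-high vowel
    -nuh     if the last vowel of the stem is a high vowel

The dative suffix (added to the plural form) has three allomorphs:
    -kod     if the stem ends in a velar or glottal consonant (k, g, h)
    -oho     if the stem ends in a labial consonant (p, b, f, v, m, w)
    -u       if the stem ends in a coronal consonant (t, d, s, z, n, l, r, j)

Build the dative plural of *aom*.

*aom*: last vowel = /o/, a non-high vowel → -nev → *aomnev*.
The plural form *aomnev*: final consonant = /v/, labial → -oho → *aomnevoho*.

aomnevoho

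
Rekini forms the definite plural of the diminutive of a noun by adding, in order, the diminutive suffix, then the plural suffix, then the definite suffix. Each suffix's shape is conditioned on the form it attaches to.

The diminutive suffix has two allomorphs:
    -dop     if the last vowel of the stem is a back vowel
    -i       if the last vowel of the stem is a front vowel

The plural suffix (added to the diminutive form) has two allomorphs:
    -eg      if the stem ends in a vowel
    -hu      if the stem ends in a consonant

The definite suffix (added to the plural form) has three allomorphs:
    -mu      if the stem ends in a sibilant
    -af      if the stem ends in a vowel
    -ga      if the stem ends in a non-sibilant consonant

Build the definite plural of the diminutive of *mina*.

*mina*: last vowel = /a/, a back vowel → -dop → *minadop*.
The diminutive form *minadop* — final sound /p/ (a consonant) → -hu → *minadophu*.
The final sound of the plural form *minadophu* is /u/, which is a vowel, so the definite suffix is -af, giving *minadophuaf*.

minadophuaf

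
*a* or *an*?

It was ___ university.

The indefinite article is chosen by the initial *sound* of the following word, not its spelling.
*university* begins with the sound /juː/ (u pronounced /juː/) — a consonant sound.
So the article is *a*: It was a university.

a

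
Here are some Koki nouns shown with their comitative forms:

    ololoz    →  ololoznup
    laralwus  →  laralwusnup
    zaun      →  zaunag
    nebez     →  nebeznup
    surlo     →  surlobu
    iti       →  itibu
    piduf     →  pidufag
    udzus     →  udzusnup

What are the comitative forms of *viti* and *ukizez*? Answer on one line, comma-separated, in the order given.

The alternation tracks the final sound of the stem — -nup when the stem ends in a sibilant (*ololoz*, *laralwus*, *nebez*, *udzus*); -ag when the stem ends in a non-sibilant consonant (*zaun*, *piduf*); -bu when the stem ends in a vowel (*surlo*, *iti*).
*viti* — final sound /i/ (a vowel) → -bu → *vitibu*.
*ukizez* — final sound /z/ (a sibilant) → -nup → *ukizeznup*.

vitibu, ukizeznup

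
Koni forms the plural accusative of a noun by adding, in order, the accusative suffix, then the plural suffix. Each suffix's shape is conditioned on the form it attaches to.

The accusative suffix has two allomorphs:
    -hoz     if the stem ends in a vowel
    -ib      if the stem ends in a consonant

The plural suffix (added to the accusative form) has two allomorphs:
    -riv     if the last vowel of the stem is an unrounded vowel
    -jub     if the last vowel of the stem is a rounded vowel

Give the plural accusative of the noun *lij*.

The final sound of *lij* is /j/, which is a consonant, so the accusative suffix is -ib, giving *lijib*.
The accusative form *lijib*: last vowel = /i/, an unrounded vowel → -riv → *lijibriv*.

lijibriv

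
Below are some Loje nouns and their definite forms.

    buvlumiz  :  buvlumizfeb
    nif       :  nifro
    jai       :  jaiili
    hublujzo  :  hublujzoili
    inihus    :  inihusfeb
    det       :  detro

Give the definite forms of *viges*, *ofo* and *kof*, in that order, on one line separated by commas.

vigesfeb, ofoili, kofro

The alternation tracks the final sound of the stem — -feb when the stem ends in a sibilant (*buvlumiz*, *inihus*); -ro when the stem ends in a non-sibilant consonant (*nif*, *det*); -ili when the stem ends in a vowel (*jai*, *hublujzo*).
*viges* — final sound /s/ (a sibilant) → -feb → *vigesfeb*.
*ofo*: final sound = /o/, a vowel → -ili → *ofoili*.
Since the final sound of *kof* is /f/ (a non-sibilant consonant), it takes -ro, giving *kofro*.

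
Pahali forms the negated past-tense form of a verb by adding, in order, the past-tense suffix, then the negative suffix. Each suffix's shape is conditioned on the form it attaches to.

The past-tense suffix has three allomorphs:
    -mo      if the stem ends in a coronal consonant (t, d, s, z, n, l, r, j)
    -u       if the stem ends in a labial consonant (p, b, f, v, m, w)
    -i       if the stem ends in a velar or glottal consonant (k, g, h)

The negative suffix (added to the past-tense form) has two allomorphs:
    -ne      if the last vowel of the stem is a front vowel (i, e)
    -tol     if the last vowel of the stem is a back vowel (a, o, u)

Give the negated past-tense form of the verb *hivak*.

*hivak* — final consonant /k/ (velar/glottal) → -i → *hivaki*.
The past-tense form *hivaki* — last vowel /i/ (a front vowel) → -ne → *hivakine*.

hivakine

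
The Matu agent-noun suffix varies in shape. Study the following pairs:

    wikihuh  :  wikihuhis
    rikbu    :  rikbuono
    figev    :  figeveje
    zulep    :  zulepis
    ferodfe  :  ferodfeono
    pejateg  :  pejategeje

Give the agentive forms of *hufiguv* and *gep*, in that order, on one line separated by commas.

The alternation tracks the final sound of the stem — -is when the stem ends in a voiceless consonant (*wikihuh*, *zulep*); -eje when the stem ends in a voiced consonant (*figev*, *pejateg*); -ono when the stem ends in a vowel (*rikbu*, *ferodfe*).
*hufiguv*: final sound = /v/, a voiced consonant → -eje → *hufiguveje*.
*gep*: final sound = /p/, a voiceless consonant → -is → *gepis*.

hufiguveje, gepis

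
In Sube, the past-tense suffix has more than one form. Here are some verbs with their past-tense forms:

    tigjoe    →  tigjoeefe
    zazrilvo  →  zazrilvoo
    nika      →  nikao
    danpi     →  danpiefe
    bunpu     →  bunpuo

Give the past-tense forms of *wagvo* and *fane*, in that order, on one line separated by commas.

The pattern is front/back vowel harmony: -efe when the last vowel of the stem is a front vowel (*tigjoe*, *danpi*); -o when the last vowel of the stem is a back vowel (*zazrilvo*, *nika*, *bunpu*).
The last vowel of *wagvo* is /o/, which is a back vowel, so the suffix is -o, giving *wagvoo*.
The last vowel of *fane* is /e/, which is a front vowel, so the suffix is -efe, giving *faneefe*.

wagvoo, faneefe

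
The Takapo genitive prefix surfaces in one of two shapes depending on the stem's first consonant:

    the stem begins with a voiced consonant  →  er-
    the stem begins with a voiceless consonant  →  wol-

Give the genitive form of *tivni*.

woltivni

Since the first consonant of *tivni* is /t/ (voiceless), it takes wol-, giving *woltivni*.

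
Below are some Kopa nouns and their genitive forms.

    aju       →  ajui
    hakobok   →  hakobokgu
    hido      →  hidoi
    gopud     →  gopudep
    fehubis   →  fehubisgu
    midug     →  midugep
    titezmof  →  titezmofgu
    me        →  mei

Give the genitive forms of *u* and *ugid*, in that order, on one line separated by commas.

ui, ugidep

The suffix is conditioned by the final sound: -gu when the stem ends in a voiceless consonant (*hakobok*, *fehubis*, *titezmof*); -ep when the stem ends in a voiced consonant (*gopud*, *midug*); -i when the stem ends in a vowel (*aju*, *hido*, *me*).
Since the final sound of *u* is /u/ (a vowel), it takes -i, giving *ui*.
Since the final sound of *ugid* is /d/ (a voiced consonant), it takes -ep, giving *ugidep*.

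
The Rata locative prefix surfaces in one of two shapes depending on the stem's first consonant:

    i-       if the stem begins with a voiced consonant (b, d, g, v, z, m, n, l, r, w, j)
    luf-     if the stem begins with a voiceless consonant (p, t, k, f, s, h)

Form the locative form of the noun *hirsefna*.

The first consonant of *hirsefna* is /h/, which is voiceless, so the prefix is luf-, giving *lufhirsefna*.

lufhirsefna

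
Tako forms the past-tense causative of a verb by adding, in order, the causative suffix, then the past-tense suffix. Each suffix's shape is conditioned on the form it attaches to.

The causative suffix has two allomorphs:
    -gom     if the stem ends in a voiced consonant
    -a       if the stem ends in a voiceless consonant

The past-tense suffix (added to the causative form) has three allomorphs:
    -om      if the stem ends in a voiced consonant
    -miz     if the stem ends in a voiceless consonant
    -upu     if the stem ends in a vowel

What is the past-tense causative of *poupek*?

poupekaupu

*poupek* — final consonant /k/ (voiceless) → -a → *poupeka*.
The final sound of the causative form *poupeka* is /a/, which is a vowel, so the past-tense suffix is -upu, giving *poupekaupu*.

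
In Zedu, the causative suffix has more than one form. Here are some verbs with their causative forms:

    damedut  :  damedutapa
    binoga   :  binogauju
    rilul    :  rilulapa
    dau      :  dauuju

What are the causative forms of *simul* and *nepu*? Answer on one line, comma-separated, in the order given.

Looking at the final sound of each stem: -apa when the stem ends in a consonant (*damedut*, *rilul*); -uju when the stem ends in a vowel (*binoga*, *dau*).
Since the final sound of *simul* is /l/ (a consonant), it takes -apa, giving *simulapa*.
Since the final sound of *nepu* is /u/ (a vowel), it takes -uju, giving *nepuuju*.

simulapa, nepuuju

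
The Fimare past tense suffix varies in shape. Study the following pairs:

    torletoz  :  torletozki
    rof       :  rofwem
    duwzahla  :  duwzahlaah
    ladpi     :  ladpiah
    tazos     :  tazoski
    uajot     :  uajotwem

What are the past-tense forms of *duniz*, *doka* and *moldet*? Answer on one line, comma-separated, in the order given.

dunizki, dokaah, moldetwem

The alternation tracks the final sound of the stem — -ki when the stem ends in a sibilant (*torletoz*, *tazos*); -wem when the stem ends in a non-sibilant consonant (*rof*, *uajot*); -ah when the stem ends in a vowel (*duwzahla*, *ladpi*).
*duniz*: final sound = /z/, a sibilant → -ki → *dunizki*.
*doka* — final sound /a/ (a vowel) → -ah → *dokaah*.
*moldet*: final sound = /t/, a non-sibilant consonant → -wem → *moldetwem*.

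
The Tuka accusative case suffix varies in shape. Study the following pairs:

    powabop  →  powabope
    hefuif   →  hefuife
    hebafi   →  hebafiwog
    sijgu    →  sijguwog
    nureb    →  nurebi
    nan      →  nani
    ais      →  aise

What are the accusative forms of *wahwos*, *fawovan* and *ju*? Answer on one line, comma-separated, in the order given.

wahwose, fawovani, juwog

The alternation tracks the final sound of the stem — -e when the stem ends in a voiceless consonant (*powabop*, *hefuif*, *ais*); -i when the stem ends in a voiced consonant (*nureb*, *nan*); -wog when the stem ends in a vowel (*hebafi*, *sijgu*).
*wahwos* — final sound /s/ (a voiceless consonant) → -e → *wahwose*.
The final sound of *fawovan* is /n/, which is a voiced consonant, so the suffix is -i, giving *fawovani*.
The final sound of *ju* is /u/, which is a vowel, so the suffix is -wog, giving *juwog*.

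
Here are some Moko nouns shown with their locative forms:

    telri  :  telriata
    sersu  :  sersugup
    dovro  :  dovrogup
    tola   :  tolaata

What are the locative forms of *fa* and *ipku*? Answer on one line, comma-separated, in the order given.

The suffix is conditioned by the last vowel: -gup when the last vowel of the stem is a rounded vowel (*sersu*, *dovro*); -ata when the last vowel of the stem is an unrounded vowel (*telri*, *tola*).
The last vowel of *fa* is /a/, which is an unrounded vowel, so the suffix is -ata, giving *faata*.
Since the last vowel of *ipku* is /u/ (a rounded vowel), it takes -gup, giving *ipkugup*.

faata, ipkugup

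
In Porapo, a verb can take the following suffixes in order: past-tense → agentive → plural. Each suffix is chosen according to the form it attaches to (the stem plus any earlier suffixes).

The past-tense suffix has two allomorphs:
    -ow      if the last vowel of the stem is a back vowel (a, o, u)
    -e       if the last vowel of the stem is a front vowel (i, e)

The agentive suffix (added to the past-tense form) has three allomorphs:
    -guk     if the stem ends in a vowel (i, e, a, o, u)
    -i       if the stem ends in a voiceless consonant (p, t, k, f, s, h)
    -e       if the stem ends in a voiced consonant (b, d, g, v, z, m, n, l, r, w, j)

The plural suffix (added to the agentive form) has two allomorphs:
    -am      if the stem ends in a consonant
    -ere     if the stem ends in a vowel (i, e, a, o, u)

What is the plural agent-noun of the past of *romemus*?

romemusoweere

The last vowel of *romemus* is /u/, which is a back vowel, so the past-tense suffix is -ow, giving *romemusow*.
Since the final sound of the past-tense form *romemusow* is /w/ (a voiced consonant), it takes -e, giving *romemusowe*.
Since the final sound of the agentive form *romemusowe* is /e/ (a vowel), it takes -ere, giving *romemusoweere*.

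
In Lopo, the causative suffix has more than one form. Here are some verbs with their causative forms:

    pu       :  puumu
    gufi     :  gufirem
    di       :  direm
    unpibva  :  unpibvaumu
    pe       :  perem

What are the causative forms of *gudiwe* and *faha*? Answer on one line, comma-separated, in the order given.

gudiwerem, fahaumu

The suffix is conditioned by the last vowel: -rem when the last vowel of the stem is a front vowel (*gufi*, *di*, *pe*); -umu when the last vowel of the stem is a back vowel (*pu*, *unpibva*).
The last vowel of *gudiwe* is /e/, which is a front vowel, so the suffix is -rem, giving *gudiwerem*.
Since the last vowel of *faha* is /a/ (a back vowel), it takes -umu, giving *fahaumu*.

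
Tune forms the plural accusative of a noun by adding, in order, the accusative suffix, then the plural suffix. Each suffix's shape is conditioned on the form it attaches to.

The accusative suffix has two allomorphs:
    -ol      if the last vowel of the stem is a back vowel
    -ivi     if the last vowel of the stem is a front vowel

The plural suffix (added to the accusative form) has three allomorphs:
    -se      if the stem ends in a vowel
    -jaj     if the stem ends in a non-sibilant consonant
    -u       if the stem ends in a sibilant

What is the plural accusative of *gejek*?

gejekivise

*gejek*: last vowel = /e/, a front vowel → -ivi → *gejekivi*.
The accusative form *gejekivi*: final sound = /i/, a vowel → -se → *gejekivise*.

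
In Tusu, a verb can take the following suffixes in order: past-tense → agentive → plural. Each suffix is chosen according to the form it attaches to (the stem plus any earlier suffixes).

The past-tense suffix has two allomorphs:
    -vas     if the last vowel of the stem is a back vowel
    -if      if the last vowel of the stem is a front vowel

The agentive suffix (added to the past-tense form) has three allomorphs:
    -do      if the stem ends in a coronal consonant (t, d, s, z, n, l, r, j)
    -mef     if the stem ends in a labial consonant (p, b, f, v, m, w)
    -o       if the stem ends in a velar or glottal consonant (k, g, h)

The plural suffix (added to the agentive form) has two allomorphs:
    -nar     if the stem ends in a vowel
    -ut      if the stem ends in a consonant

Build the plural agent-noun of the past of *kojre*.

kojreifmefut

*kojre*: last vowel = /e/, a front vowel → -if → *kojreif*.
The past-tense form *kojreif*: final consonant = /f/, labial → -mef → *kojreifmef*.
The agentive form *kojreifmef* — final sound /f/ (a consonant) → -ut → *kojreifmefut*.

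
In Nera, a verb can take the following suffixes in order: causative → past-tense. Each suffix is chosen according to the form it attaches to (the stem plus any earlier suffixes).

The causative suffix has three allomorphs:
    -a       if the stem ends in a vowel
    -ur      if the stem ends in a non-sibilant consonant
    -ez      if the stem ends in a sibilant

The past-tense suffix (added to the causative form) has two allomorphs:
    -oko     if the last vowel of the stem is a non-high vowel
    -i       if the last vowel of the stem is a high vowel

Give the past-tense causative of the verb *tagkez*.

tagkezezoko

The final sound of *tagkez* is /z/, which is a sibilant, so the causative suffix is -ez, giving *tagkezez*.
Since the last vowel of the causative form *tagkezez* is /e/ (a non-high vowel), it takes -oko, giving *tagkezezoko*.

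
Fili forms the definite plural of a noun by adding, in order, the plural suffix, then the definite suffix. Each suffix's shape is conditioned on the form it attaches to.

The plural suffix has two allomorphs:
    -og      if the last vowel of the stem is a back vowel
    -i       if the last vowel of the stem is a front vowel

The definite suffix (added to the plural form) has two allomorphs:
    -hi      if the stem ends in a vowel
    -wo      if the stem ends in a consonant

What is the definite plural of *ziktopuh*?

ziktopuhogwo

Since the last vowel of *ziktopuh* is /u/ (a back vowel), it takes -og, giving *ziktopuhog*.
The final sound of the plural form *ziktopuhog* is /g/, which is a consonant, so the definite suffix is -wo, giving *ziktopuhogwo*.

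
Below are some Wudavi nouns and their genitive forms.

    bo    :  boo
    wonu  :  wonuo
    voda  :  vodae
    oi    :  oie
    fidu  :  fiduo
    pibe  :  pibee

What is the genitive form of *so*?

soo

The pattern is rounding harmony: -o when the last vowel of the stem is a rounded vowel (*bo*, *wonu*, *fidu*); -e when the last vowel of the stem is an unrounded vowel (*voda*, *oi*, *pibe*).
*so*: last vowel = /o/, a rounded vowel → -o → *soo*.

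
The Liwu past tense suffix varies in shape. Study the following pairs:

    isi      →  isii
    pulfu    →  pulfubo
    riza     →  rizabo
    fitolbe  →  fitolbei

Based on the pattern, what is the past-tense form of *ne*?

The suffix is conditioned by the last vowel: -i when the last vowel of the stem is a front vowel (*isi*, *fitolbe*); -bo when the last vowel of the stem is a back vowel (*pulfu*, *riza*).
*ne*: last vowel = /e/, a front vowel → -i → *nei*.

nei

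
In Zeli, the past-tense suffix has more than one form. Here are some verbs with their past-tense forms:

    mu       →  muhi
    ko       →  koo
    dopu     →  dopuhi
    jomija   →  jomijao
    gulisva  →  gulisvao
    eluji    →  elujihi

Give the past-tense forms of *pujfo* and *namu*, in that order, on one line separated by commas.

The suffix is conditioned by the last vowel: -hi when the last vowel of the stem is a high vowel (*mu*, *dopu*, *eluji*); -o when the last vowel of the stem is a non-high vowel (*ko*, *jomija*, *gulisva*).
Since the last vowel of *pujfo* is /o/ (a non-high vowel), it takes -o, giving *pujfoo*.
Since the last vowel of *namu* is /u/ (a high vowel), it takes -hi, giving *namuhi*.

pujfoo, namuhi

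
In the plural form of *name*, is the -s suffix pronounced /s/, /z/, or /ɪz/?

/z/

The stem *name* ends in a voiced non-sibilant sound.
The plural suffix surfaces as /ɪz/ after sibilants, /s/ after other voiceless consonants, and /z/ after other voiced sounds.
So the plural -s on *name* is pronounced /z/.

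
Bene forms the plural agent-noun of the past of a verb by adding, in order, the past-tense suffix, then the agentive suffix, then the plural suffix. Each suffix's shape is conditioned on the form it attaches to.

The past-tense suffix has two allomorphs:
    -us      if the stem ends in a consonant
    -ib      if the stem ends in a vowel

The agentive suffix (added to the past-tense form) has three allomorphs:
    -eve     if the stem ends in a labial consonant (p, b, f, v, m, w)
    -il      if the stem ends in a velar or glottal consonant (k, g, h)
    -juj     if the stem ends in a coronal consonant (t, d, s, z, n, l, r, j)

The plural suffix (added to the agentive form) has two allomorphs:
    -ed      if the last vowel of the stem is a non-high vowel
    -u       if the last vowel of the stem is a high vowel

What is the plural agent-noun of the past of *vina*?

*vina*: final sound = /a/, a vowel → -ib → *vinaib*.
Since the final consonant of the past-tense form *vinaib* is /b/ (labial), it takes -eve, giving *vinaibeve*.
Since the last vowel of the agentive form *vinaibeve* is /e/ (a non-high vowel), it takes -ed, giving *vinaibeveed*.

vinaibeveed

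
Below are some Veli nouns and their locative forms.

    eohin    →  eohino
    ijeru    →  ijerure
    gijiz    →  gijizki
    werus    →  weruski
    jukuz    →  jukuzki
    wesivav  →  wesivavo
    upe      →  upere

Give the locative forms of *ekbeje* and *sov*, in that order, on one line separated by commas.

The suffix is conditioned by the final sound: -ki when the stem ends in a sibilant (*gijiz*, *werus*, *jukuz*); -o when the stem ends in a non-sibilant consonant (*eohin*, *wesivav*); -re when the stem ends in a vowel (*ijeru*, *upe*).
*ekbeje*: final sound = /e/, a vowel → -re → *ekbejere*.
The final sound of *sov* is /v/, which is a non-sibilant consonant, so the suffix is -o, giving *sovo*.

ekbejere, sovo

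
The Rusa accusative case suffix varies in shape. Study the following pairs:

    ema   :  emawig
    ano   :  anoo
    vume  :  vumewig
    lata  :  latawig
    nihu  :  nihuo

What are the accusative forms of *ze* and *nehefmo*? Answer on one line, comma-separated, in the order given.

The suffix is conditioned by the last vowel: -o when the last vowel of the stem is a rounded vowel (*ano*, *nihu*); -wig when the last vowel of the stem is an unrounded vowel (*ema*, *vume*, *lata*).
*ze* — last vowel /e/ (an unrounded vowel) → -wig → *zewig*.
Since the last vowel of *nehefmo* is /o/ (a rounded vowel), it takes -o, giving *nehefmoo*.

zewig, nehefmoo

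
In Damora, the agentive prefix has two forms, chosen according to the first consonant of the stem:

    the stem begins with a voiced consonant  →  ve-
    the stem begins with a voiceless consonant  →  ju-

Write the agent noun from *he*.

*he* — first consonant /h/ (voiceless) → ju- → *juhe*.

juhe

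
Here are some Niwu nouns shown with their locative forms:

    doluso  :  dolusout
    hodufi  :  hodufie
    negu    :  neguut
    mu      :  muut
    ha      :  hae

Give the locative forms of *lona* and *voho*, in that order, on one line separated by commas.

The alternation tracks the last vowel of the stem — -ut when the last vowel of the stem is a rounded vowel (*doluso*, *negu*, *mu*); -e when the last vowel of the stem is an unrounded vowel (*hodufi*, *ha*).
Since the last vowel of *lona* is /a/ (an unrounded vowel), it takes -e, giving *lonae*.
Since the last vowel of *voho* is /o/ (a rounded vowel), it takes -ut, giving *vohout*.

lonae, vohout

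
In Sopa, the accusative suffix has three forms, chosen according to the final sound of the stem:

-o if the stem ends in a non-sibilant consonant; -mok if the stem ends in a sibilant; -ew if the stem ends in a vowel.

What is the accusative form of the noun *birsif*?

birsifo

Since the final sound of *birsif* is /f/ (a non-sibilant consonant), it takes -o, giving *birsifo*.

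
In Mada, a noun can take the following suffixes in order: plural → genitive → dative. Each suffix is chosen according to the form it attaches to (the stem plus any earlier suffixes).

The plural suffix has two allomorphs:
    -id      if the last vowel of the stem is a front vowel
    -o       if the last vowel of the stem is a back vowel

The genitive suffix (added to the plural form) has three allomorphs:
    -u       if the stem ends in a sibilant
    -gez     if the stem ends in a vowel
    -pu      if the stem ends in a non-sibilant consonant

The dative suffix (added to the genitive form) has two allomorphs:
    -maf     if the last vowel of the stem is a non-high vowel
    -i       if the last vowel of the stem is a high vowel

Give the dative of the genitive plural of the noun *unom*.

The last vowel of *unom* is /o/, which is a back vowel, so the plural suffix is -o, giving *unomo*.
The final sound of the plural form *unomo* is /o/, which is a vowel, so the genitive suffix is -gez, giving *unomogez*.
Since the last vowel of the genitive form *unomogez* is /e/ (a non-high vowel), it takes -maf, giving *unomogezmaf*.

unomogezmaf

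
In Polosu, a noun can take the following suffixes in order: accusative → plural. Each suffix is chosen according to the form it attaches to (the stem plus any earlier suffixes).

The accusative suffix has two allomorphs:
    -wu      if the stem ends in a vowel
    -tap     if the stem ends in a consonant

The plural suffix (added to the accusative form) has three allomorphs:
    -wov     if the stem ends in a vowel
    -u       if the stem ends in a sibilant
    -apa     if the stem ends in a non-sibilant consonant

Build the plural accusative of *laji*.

*laji*: final sound = /i/, a vowel → -wu → *lajiwu*.
The accusative form *lajiwu*: final sound = /u/, a vowel → -wov → *lajiwuwov*.

lajiwuwov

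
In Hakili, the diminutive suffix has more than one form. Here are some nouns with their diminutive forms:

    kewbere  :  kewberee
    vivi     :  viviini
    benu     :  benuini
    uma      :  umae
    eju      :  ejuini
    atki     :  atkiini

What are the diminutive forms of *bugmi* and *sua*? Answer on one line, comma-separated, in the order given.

bugmiini, suae

Looking at the last vowel of each stem: -ini when the last vowel of the stem is a high vowel (*vivi*, *benu*, *eju*, *atki*); -e when the last vowel of the stem is a non-high vowel (*kewbere*, *uma*).
Since the last vowel of *bugmi* is /i/ (a high vowel), it takes -ini, giving *bugmiini*.
*sua* — last vowel /a/ (a non-high vowel) → -e → *suae*.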